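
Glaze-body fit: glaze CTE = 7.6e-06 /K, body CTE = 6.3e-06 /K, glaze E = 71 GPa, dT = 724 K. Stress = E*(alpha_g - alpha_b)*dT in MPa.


Stress = 71*1000*(7.6e-06 - 6.3e-06)*724 = 66.8 MPa

66.8


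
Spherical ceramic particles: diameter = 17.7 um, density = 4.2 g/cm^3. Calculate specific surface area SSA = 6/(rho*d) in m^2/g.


SSA = 6 / (4.2 * 17.7) = 0.081 m^2/g

0.081


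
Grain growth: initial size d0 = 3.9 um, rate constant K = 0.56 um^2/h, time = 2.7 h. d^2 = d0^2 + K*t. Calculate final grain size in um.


d^2 = 3.9^2 + 0.56*2.7 = 16.722
d = sqrt(16.722) = 4.09 um

4.09


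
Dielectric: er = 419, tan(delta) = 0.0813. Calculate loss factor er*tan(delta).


Loss = 419 * 0.0813 = 34.065

34.065


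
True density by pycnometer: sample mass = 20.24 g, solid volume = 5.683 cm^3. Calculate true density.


TD = 20.24 / 5.683 = 3.561 g/cm^3

3.561


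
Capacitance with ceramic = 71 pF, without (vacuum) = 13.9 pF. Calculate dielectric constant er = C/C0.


er = 71 / 13.9 = 5.11

5.11


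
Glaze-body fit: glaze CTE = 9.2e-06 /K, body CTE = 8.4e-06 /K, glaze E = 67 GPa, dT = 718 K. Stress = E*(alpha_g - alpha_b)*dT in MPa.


Stress = 67*1000*(9.2e-06 - 8.4e-06)*718 = 38.5 MPa

38.5


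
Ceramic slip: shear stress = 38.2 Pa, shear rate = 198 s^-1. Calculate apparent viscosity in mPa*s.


eta = tau/gamma * 1000 = 38.2/198 * 1000 = 192.9 mPa*s

192.9


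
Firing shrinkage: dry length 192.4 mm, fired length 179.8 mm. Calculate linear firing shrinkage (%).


FS = (192.4 - 179.8) / 192.4 * 100 = 6.55%

6.55


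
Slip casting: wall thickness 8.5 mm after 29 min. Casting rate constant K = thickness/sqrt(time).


K = 8.5 / sqrt(29) = 8.5 / 5.3852 = 1.578 mm/min^0.5

1.578


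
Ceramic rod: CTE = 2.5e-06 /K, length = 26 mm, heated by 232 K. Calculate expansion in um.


dL = 2.5e-06 * 26 * 232 * 1000 = 15.08 um

15.08


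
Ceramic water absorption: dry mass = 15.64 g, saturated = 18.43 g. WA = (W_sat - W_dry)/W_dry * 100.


WA = (18.43 - 15.64) / 15.64 * 100 = 17.84%

17.84


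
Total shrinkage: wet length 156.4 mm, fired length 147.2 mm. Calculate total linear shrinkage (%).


TS = (156.4 - 147.2) / 156.4 * 100 = 5.88%

5.88


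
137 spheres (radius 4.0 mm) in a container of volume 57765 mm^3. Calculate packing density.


V_sphere = 4/3*pi*4.0^3 = 268.0826 mm^3
Total V = 137*268.0826 = 36727.3162 mm^3
PD = 36727.3162 / 57765 = 0.636

0.636


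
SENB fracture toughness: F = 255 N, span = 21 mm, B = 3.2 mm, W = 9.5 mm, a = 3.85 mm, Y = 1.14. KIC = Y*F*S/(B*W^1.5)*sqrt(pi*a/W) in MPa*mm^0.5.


KIC = 1.14*255*21/(3.2*9.5^1.5)*sqrt(pi*3.85/9.5) = 73.51

73.51


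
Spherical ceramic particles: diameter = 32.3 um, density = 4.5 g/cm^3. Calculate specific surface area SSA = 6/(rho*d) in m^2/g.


SSA = 6 / (4.5 * 32.3) = 0.041 m^2/g

0.041


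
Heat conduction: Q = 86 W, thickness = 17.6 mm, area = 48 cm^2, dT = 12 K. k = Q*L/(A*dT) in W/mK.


k = 86*17.6/1000/(48/10000*12) = 26.28 W/mK

26.28


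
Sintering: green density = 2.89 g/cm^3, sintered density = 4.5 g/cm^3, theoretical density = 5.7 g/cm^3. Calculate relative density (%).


Relative = 4.5 / 5.7 * 100 = 78.9%

78.9


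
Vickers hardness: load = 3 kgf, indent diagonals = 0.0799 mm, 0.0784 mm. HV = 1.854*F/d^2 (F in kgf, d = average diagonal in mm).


d_avg = (0.0799+0.0784)/2 = 0.07915 mm
HV = 1.854*3/0.07915^2 = 888

888


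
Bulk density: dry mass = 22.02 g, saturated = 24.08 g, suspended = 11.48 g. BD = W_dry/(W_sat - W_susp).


BD = 22.02 / (24.08 - 11.48) = 22.02 / 12.6 = 1.748 g/cm^3

1.748


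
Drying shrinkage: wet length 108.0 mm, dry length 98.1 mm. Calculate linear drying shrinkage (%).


DS = (108.0 - 98.1) / 108.0 * 100 = 9.17%

9.17


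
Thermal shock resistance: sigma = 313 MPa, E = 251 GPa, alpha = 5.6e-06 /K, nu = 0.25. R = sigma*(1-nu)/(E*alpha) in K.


R = 313*(1-0.25)/(251*1000*5.6e-06) = 167 K

167


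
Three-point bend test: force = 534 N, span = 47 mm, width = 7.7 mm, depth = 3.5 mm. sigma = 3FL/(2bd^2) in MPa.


sigma = 3*534*47/(2*7.7*3.5^2) = 399.1 MPa

399.1


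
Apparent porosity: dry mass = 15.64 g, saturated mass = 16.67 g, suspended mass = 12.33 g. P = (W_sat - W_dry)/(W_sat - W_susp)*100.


P = (16.67 - 15.64) / (16.67 - 12.33) * 100 = 1.03 / 4.34 * 100 = 23.7%

23.7


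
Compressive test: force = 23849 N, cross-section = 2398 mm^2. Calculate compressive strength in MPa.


CS = 23849 / 2398 = 9.9 MPa

9.9


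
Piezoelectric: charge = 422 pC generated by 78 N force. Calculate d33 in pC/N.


d33 = 422 / 78 = 5.4 pC/N

5.4


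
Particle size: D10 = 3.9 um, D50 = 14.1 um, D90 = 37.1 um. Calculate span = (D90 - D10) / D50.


Span = (37.1 - 3.9) / 14.1 = 33.2 / 14.1 = 2.355

2.355


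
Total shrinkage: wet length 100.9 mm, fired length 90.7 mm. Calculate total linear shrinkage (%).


TS = (100.9 - 90.7) / 100.9 * 100 = 10.11%

10.11


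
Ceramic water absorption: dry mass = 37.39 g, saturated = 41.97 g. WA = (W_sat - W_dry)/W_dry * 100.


WA = (41.97 - 37.39) / 37.39 * 100 = 12.25%

12.25


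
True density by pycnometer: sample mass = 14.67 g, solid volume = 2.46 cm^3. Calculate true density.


TD = 14.67 / 2.46 = 5.963 g/cm^3

5.963


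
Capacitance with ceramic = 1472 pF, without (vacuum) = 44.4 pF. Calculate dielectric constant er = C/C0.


er = 1472 / 44.4 = 33.15

33.15


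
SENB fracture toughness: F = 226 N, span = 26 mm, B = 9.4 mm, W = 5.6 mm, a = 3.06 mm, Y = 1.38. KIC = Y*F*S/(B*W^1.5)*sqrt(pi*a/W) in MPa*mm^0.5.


KIC = 1.38*226*26/(9.4*5.6^1.5)*sqrt(pi*3.06/5.6) = 85.29

85.29


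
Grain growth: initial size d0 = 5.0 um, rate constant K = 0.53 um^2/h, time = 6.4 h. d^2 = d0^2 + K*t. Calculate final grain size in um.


d^2 = 5.0^2 + 0.53*6.4 = 28.392
d = sqrt(28.392) = 5.33 um

5.33


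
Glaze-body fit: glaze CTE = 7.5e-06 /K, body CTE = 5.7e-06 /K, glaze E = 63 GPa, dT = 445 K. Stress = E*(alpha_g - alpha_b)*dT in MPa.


Stress = 63*1000*(7.5e-06 - 5.7e-06)*445 = 50.5 MPa

50.5


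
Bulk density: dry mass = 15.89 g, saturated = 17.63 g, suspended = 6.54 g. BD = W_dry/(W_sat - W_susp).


BD = 15.89 / (17.63 - 6.54) = 15.89 / 11.09 = 1.433 g/cm^3

1.433


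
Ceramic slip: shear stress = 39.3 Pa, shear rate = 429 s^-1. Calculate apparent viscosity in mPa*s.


eta = tau/gamma * 1000 = 39.3/429 * 1000 = 91.6 mPa*s

91.6


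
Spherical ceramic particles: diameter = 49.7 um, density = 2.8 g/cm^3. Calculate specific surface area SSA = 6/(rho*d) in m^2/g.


SSA = 6 / (2.8 * 49.7) = 0.043 m^2/g

0.043


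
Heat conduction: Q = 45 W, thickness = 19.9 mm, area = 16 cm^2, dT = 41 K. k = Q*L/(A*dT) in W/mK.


k = 45*19.9/1000/(16/10000*41) = 13.65 W/mK

13.65


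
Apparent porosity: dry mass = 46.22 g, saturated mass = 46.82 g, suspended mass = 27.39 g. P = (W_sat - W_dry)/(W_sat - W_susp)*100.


P = (46.82 - 46.22) / (46.82 - 27.39) * 100 = 0.6 / 19.43 * 100 = 3.1%

3.1


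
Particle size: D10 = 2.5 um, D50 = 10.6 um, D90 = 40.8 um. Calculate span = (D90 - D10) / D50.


Span = (40.8 - 2.5) / 10.6 = 38.3 / 10.6 = 3.613

3.613


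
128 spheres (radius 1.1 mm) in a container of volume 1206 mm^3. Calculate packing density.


V_sphere = 4/3*pi*1.1^3 = 5.5753 mm^3
Total V = 128*5.5753 = 713.6384 mm^3
PD = 713.6384 / 1206 = 0.592

0.592


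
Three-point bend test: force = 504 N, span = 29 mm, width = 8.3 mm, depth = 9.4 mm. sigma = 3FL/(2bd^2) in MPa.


sigma = 3*504*29/(2*8.3*9.4^2) = 29.9 MPa

29.9


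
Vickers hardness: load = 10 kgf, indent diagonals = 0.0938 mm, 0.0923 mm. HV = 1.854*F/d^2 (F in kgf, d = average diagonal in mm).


d_avg = (0.0938+0.0923)/2 = 0.09305 mm
HV = 1.854*10/0.09305^2 = 2141

2141


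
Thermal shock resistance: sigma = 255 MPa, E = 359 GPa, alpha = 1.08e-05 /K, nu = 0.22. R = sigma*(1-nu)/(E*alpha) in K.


R = 255*(1-0.22)/(359*1000*1.08e-05) = 51 K

51


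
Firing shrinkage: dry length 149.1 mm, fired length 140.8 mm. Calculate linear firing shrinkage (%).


FS = (149.1 - 140.8) / 149.1 * 100 = 5.57%

5.57


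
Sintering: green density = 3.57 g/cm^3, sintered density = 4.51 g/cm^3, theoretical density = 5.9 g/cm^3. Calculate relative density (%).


Relative = 4.51 / 5.9 * 100 = 76.4%

76.4


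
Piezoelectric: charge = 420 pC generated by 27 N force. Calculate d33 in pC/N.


d33 = 420 / 27 = 15.6 pC/N

15.6


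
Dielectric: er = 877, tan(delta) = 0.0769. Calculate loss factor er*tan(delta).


Loss = 877 * 0.0769 = 67.441

67.441


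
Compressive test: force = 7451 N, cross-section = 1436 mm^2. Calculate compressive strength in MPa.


CS = 7451 / 1436 = 5.2 MPa

5.2


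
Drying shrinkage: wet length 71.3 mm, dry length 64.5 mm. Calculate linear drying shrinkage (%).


DS = (71.3 - 64.5) / 71.3 * 100 = 9.54%

9.54


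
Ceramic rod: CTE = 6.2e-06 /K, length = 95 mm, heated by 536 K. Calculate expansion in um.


dL = 6.2e-06 * 95 * 536 * 1000 = 315.704 um

315.704


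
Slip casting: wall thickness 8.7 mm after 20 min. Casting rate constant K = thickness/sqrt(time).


K = 8.7 / sqrt(20) = 8.7 / 4.4721 = 1.945 mm/min^0.5

1.945


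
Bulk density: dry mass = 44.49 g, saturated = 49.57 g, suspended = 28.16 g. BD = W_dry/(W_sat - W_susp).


BD = 44.49 / (49.57 - 28.16) = 44.49 / 21.41 = 2.078 g/cm^3

2.078


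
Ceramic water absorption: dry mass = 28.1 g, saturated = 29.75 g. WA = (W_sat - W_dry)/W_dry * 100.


WA = (29.75 - 28.1) / 28.1 * 100 = 5.87%

5.87


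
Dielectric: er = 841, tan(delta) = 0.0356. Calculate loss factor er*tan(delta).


Loss = 841 * 0.0356 = 29.94

29.94


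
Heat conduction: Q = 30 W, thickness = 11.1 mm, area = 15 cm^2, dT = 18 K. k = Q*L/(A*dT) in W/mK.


k = 30*11.1/1000/(15/10000*18) = 12.33 W/mK

12.33


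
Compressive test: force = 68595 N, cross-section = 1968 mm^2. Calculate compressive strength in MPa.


CS = 68595 / 1968 = 34.9 MPa

34.9


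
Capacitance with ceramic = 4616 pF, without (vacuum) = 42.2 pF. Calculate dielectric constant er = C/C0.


er = 4616 / 42.2 = 109.38

109.38


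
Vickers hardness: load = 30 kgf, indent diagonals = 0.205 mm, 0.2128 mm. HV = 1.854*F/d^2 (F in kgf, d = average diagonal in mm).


d_avg = (0.205+0.2128)/2 = 0.2089 mm
HV = 1.854*30/0.2089^2 = 1275

1275


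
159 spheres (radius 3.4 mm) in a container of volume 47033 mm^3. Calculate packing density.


V_sphere = 4/3*pi*3.4^3 = 164.6362 mm^3
Total V = 159*164.6362 = 26177.1558 mm^3
PD = 26177.1558 / 47033 = 0.557

0.557


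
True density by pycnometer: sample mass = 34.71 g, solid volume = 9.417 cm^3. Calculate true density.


TD = 34.71 / 9.417 = 3.686 g/cm^3

3.686


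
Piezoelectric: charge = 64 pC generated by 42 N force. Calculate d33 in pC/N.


d33 = 64 / 42 = 1.5 pC/N

1.5


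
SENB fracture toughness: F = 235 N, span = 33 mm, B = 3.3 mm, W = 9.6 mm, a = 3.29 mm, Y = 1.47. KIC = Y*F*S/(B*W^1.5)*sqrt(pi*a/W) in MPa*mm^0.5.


KIC = 1.47*235*33/(3.3*9.6^1.5)*sqrt(pi*3.29/9.6) = 120.51

120.51


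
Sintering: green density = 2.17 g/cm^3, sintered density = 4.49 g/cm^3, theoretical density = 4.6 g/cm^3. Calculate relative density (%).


Relative = 4.49 / 4.6 * 100 = 97.6%

97.6


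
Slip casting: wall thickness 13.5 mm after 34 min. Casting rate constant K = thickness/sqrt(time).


K = 13.5 / sqrt(34) = 13.5 / 5.831 = 2.315 mm/min^0.5

2.315


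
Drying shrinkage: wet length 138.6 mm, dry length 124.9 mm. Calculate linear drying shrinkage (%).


DS = (138.6 - 124.9) / 138.6 * 100 = 9.88%

9.88


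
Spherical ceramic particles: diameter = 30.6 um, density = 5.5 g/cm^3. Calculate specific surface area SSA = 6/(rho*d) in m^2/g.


SSA = 6 / (5.5 * 30.6) = 0.036 m^2/g

0.036


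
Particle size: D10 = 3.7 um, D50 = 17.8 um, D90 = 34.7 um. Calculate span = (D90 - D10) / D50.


Span = (34.7 - 3.7) / 17.8 = 31.0 / 17.8 = 1.742

1.742


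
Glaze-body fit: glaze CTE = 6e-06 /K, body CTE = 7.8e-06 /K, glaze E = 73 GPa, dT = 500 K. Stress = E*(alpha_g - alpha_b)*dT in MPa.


Stress = 73*1000*(6e-06 - 7.8e-06)*500 = -65.7 MPa

-65.7


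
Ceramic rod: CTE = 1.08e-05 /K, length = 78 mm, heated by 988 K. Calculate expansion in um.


dL = 1.08e-05 * 78 * 988 * 1000 = 832.291 um

832.291


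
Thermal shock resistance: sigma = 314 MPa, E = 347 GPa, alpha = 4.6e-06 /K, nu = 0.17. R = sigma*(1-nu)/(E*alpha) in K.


R = 314*(1-0.17)/(347*1000*4.6e-06) = 163 K

163


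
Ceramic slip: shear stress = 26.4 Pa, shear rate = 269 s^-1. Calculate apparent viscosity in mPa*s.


eta = tau/gamma * 1000 = 26.4/269 * 1000 = 98.1 mPa*s

98.1


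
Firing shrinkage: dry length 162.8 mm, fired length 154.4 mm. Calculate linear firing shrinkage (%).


FS = (162.8 - 154.4) / 162.8 * 100 = 5.16%

5.16


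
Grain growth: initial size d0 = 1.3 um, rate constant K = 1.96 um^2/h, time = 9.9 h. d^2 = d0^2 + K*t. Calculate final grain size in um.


d^2 = 1.3^2 + 1.96*9.9 = 21.094
d = sqrt(21.094) = 4.59 um

4.59


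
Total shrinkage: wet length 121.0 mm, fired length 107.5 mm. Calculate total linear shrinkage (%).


TS = (121.0 - 107.5) / 121.0 * 100 = 11.16%

11.16


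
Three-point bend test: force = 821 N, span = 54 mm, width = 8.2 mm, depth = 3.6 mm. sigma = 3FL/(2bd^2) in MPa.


sigma = 3*821*54/(2*8.2*3.6^2) = 625.8 MPa

625.8


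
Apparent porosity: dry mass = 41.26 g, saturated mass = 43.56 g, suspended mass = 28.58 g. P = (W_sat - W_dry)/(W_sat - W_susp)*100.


P = (43.56 - 41.26) / (43.56 - 28.58) * 100 = 2.3 / 14.98 * 100 = 15.4%

15.4


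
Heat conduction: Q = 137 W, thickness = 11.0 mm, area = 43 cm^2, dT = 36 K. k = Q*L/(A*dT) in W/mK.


k = 137*11.0/1000/(43/10000*36) = 9.74 W/mK

9.74


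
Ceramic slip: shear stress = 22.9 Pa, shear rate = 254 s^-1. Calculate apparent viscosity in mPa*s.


eta = tau/gamma * 1000 = 22.9/254 * 1000 = 90.2 mPa*s

90.2


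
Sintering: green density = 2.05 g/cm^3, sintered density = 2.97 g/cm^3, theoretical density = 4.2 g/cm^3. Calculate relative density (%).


Relative = 2.97 / 4.2 * 100 = 70.7%

70.7


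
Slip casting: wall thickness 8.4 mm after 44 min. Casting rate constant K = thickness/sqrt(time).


K = 8.4 / sqrt(44) = 8.4 / 6.6332 = 1.266 mm/min^0.5

1.266


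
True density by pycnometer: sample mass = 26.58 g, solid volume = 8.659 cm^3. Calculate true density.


TD = 26.58 / 8.659 = 3.07 g/cm^3

3.07


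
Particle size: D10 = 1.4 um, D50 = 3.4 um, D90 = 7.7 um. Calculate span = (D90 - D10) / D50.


Span = (7.7 - 1.4) / 3.4 = 6.3 / 3.4 = 1.853

1.853


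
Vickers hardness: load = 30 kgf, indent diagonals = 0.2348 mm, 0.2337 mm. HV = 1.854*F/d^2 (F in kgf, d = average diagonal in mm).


d_avg = (0.2348+0.2337)/2 = 0.23425 mm
HV = 1.854*30/0.23425^2 = 1014

1014


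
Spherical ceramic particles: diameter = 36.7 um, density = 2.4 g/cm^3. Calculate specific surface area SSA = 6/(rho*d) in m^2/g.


SSA = 6 / (2.4 * 36.7) = 0.068 m^2/g

0.068


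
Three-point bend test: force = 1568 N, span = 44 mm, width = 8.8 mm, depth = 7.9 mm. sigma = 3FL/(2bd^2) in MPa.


sigma = 3*1568*44/(2*8.8*7.9^2) = 188.4 MPa

188.4


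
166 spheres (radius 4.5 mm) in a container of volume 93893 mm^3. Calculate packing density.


V_sphere = 4/3*pi*4.5^3 = 381.7035 mm^3
Total V = 166*381.7035 = 63362.781 mm^3
PD = 63362.781 / 93893 = 0.675

0.675


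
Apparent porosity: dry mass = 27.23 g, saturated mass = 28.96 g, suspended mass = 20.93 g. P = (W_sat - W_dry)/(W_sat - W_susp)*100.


P = (28.96 - 27.23) / (28.96 - 20.93) * 100 = 1.73 / 8.03 * 100 = 21.5%

21.5


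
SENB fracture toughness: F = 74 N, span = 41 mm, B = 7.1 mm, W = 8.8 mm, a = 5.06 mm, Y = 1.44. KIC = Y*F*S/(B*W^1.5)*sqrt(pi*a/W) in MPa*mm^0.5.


KIC = 1.44*74*41/(7.1*8.8^1.5)*sqrt(pi*5.06/8.8) = 31.68

31.68


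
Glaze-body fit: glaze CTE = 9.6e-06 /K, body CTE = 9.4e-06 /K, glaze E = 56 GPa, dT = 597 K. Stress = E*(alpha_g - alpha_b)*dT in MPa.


Stress = 56*1000*(9.6e-06 - 9.4e-06)*597 = 6.7 MPa

6.7


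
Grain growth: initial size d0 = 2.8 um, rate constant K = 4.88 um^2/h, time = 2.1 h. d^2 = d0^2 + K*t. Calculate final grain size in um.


d^2 = 2.8^2 + 4.88*2.1 = 18.088
d = sqrt(18.088) = 4.25 um

4.25


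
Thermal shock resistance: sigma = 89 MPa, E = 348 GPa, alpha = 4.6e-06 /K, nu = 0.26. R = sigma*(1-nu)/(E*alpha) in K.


R = 89*(1-0.26)/(348*1000*4.6e-06) = 41 K

41


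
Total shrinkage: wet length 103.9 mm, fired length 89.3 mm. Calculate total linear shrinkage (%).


TS = (103.9 - 89.3) / 103.9 * 100 = 14.05%

14.05


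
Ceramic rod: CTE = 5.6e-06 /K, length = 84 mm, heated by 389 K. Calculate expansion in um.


dL = 5.6e-06 * 84 * 389 * 1000 = 182.986 um

182.986


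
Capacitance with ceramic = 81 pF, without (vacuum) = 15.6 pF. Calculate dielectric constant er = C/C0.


er = 81 / 15.6 = 5.19

5.19


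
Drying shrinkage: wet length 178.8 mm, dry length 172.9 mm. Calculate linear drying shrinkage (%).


DS = (178.8 - 172.9) / 178.8 * 100 = 3.3%

3.3


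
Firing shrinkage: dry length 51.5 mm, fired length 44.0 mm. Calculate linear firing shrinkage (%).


FS = (51.5 - 44.0) / 51.5 * 100 = 14.56%

14.56


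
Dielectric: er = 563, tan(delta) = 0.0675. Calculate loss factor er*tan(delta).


Loss = 563 * 0.0675 = 38.003

38.003


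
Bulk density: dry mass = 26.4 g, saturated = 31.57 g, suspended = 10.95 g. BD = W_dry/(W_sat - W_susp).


BD = 26.4 / (31.57 - 10.95) = 26.4 / 20.62 = 1.28 g/cm^3

1.28


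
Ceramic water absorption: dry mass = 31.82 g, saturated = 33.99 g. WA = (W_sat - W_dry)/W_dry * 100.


WA = (33.99 - 31.82) / 31.82 * 100 = 6.82%

6.82


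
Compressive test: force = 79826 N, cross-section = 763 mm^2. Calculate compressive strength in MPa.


CS = 79826 / 763 = 104.6 MPa

104.6


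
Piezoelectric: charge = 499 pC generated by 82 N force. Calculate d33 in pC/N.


d33 = 499 / 82 = 6.1 pC/N

6.1


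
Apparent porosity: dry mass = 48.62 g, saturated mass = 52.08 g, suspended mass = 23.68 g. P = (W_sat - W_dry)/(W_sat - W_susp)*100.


P = (52.08 - 48.62) / (52.08 - 23.68) * 100 = 3.46 / 28.4 * 100 = 12.2%

12.2


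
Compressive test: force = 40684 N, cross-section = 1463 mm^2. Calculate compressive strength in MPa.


CS = 40684 / 1463 = 27.8 MPa

27.8


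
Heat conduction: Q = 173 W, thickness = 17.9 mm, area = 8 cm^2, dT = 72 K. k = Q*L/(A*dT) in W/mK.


k = 173*17.9/1000/(8/10000*72) = 53.76 W/mK

53.76


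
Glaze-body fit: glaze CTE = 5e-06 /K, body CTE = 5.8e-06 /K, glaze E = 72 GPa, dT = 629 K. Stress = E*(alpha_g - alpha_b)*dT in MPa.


Stress = 72*1000*(5e-06 - 5.8e-06)*629 = -36.2 MPa

-36.2


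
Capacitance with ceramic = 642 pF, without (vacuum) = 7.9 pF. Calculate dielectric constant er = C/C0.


er = 642 / 7.9 = 81.27

81.27


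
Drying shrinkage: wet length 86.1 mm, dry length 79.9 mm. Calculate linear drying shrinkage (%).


DS = (86.1 - 79.9) / 86.1 * 100 = 7.2%

7.2


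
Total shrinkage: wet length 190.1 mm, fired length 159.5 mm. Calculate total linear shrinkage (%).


TS = (190.1 - 159.5) / 190.1 * 100 = 16.1%

16.1


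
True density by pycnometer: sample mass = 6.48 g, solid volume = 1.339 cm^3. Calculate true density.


TD = 6.48 / 1.339 = 4.839 g/cm^3

4.839


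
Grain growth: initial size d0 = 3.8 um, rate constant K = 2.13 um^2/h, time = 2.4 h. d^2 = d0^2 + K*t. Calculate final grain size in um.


d^2 = 3.8^2 + 2.13*2.4 = 19.552
d = sqrt(19.552) = 4.42 um

4.42


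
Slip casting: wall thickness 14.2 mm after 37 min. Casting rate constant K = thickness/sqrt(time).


K = 14.2 / sqrt(37) = 14.2 / 6.0828 = 2.334 mm/min^0.5

2.334


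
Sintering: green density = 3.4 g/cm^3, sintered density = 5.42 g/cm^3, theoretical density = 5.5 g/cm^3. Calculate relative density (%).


Relative = 5.42 / 5.5 * 100 = 98.5%

98.5


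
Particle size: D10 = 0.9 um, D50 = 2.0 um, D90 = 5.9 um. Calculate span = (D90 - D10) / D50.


Span = (5.9 - 0.9) / 2.0 = 5.0 / 2.0 = 2.5

2.5


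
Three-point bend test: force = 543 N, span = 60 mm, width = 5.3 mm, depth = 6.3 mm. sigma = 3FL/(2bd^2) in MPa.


sigma = 3*543*60/(2*5.3*6.3^2) = 232.3 MPa

232.3


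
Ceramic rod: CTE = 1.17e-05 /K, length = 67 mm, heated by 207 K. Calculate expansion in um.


dL = 1.17e-05 * 67 * 207 * 1000 = 162.267 um

162.267


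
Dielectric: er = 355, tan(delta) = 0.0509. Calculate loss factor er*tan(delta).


Loss = 355 * 0.0509 = 18.07

18.07


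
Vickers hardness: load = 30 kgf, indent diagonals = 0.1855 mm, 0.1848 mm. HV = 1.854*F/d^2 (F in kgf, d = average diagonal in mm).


d_avg = (0.1855+0.1848)/2 = 0.18515 mm
HV = 1.854*30/0.18515^2 = 1622

1622


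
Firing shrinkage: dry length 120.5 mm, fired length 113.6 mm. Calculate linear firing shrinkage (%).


FS = (120.5 - 113.6) / 120.5 * 100 = 5.73%

5.73


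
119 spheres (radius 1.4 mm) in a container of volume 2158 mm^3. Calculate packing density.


V_sphere = 4/3*pi*1.4^3 = 11.494 mm^3
Total V = 119*11.494 = 1367.786 mm^3
PD = 1367.786 / 2158 = 0.634

0.634


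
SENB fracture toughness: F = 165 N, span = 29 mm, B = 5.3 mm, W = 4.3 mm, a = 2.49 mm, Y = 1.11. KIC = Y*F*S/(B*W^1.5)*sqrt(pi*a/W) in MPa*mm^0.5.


KIC = 1.11*165*29/(5.3*4.3^1.5)*sqrt(pi*2.49/4.3) = 151.59

151.59


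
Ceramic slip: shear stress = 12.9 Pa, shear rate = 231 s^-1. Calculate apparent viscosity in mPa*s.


eta = tau/gamma * 1000 = 12.9/231 * 1000 = 55.8 mPa*s

55.8


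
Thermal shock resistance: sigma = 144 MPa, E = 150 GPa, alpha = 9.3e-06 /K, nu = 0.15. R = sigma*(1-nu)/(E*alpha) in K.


R = 144*(1-0.15)/(150*1000*9.3e-06) = 88 K

88


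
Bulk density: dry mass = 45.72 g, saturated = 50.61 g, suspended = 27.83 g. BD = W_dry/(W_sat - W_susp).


BD = 45.72 / (50.61 - 27.83) = 45.72 / 22.78 = 2.007 g/cm^3

2.007


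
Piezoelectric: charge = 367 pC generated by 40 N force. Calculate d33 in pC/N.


d33 = 367 / 40 = 9.2 pC/N

9.2


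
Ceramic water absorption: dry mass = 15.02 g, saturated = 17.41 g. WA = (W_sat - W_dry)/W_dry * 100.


WA = (17.41 - 15.02) / 15.02 * 100 = 15.91%

15.91


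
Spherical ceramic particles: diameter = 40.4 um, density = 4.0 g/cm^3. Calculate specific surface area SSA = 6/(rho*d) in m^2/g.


SSA = 6 / (4.0 * 40.4) = 0.037 m^2/g

0.037


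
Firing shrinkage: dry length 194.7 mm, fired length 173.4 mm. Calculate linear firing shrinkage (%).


FS = (194.7 - 173.4) / 194.7 * 100 = 10.94%

10.94


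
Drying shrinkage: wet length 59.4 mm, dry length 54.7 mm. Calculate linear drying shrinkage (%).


DS = (59.4 - 54.7) / 59.4 * 100 = 7.91%

7.91


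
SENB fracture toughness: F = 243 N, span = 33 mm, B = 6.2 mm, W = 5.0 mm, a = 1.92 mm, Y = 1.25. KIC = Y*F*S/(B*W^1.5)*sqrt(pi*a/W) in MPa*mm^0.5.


KIC = 1.25*243*33/(6.2*5.0^1.5)*sqrt(pi*1.92/5.0) = 158.83

158.83


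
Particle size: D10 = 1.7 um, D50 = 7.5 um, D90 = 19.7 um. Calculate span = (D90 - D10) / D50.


Span = (19.7 - 1.7) / 7.5 = 18.0 / 7.5 = 2.4

2.4


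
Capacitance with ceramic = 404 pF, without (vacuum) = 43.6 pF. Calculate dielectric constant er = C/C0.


er = 404 / 43.6 = 9.27

9.27


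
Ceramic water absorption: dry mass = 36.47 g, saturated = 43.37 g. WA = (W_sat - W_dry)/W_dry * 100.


WA = (43.37 - 36.47) / 36.47 * 100 = 18.92%

18.92


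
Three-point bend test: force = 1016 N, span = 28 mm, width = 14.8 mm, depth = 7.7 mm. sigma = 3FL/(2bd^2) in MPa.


sigma = 3*1016*28/(2*14.8*7.7^2) = 48.6 MPa

48.6


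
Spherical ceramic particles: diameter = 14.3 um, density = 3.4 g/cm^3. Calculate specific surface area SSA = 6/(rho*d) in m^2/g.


SSA = 6 / (3.4 * 14.3) = 0.123 m^2/g

0.123


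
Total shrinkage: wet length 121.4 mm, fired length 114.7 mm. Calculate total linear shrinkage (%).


TS = (121.4 - 114.7) / 121.4 * 100 = 5.52%

5.52


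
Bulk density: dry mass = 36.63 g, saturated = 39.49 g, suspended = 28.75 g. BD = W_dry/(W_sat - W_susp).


BD = 36.63 / (39.49 - 28.75) = 36.63 / 10.74 = 3.411 g/cm^3

3.411


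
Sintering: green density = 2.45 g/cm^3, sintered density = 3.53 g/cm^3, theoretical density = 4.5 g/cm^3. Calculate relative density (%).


Relative = 3.53 / 4.5 * 100 = 78.4%

78.4


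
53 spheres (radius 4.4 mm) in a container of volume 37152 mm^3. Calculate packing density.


V_sphere = 4/3*pi*4.4^3 = 356.8179 mm^3
Total V = 53*356.8179 = 18911.3487 mm^3
PD = 18911.3487 / 37152 = 0.509

0.509


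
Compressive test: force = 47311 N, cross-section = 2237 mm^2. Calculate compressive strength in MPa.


CS = 47311 / 2237 = 21.1 MPa

21.1


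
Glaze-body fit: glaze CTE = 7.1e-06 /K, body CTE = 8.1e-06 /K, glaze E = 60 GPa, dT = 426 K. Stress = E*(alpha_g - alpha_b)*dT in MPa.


Stress = 60*1000*(7.1e-06 - 8.1e-06)*426 = -25.6 MPa

-25.6


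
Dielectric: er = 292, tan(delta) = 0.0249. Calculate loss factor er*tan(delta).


Loss = 292 * 0.0249 = 7.271

7.271


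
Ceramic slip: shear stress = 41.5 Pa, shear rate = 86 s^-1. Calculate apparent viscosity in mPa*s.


eta = tau/gamma * 1000 = 41.5/86 * 1000 = 482.6 mPa*s

482.6


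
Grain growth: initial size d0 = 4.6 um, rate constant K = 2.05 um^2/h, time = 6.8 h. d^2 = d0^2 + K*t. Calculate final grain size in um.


d^2 = 4.6^2 + 2.05*6.8 = 35.1
d = sqrt(35.1) = 5.92 um

5.92


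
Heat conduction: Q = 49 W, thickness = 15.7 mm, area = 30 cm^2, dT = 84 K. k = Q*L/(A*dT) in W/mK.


k = 49*15.7/1000/(30/10000*84) = 3.05 W/mK

3.05


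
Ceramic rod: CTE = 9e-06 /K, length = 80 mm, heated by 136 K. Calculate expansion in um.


dL = 9e-06 * 80 * 136 * 1000 = 97.92 um

97.92


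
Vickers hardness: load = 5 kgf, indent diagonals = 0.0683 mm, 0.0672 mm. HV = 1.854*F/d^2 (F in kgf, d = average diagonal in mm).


d_avg = (0.0683+0.0672)/2 = 0.06775 mm
HV = 1.854*5/0.06775^2 = 2020

2020


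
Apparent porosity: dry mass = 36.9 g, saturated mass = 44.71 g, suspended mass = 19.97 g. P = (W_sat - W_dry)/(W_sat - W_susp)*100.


P = (44.71 - 36.9) / (44.71 - 19.97) * 100 = 7.81 / 24.74 * 100 = 31.6%

31.6


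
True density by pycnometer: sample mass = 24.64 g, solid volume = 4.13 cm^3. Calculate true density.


TD = 24.64 / 4.13 = 5.966 g/cm^3

5.966


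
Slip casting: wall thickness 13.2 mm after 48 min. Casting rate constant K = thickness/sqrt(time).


K = 13.2 / sqrt(48) = 13.2 / 6.9282 = 1.905 mm/min^0.5

1.905


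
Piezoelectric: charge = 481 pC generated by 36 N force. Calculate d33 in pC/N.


d33 = 481 / 36 = 13.4 pC/N

13.4


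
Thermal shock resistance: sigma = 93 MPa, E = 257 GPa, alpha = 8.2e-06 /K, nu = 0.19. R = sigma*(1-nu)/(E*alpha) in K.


R = 93*(1-0.19)/(257*1000*8.2e-06) = 36 K

36


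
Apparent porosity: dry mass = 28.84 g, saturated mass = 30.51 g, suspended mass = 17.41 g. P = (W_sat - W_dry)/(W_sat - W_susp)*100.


P = (30.51 - 28.84) / (30.51 - 17.41) * 100 = 1.67 / 13.1 * 100 = 12.7%

12.7


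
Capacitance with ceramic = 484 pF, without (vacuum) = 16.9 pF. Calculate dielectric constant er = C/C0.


er = 484 / 16.9 = 28.64

28.64


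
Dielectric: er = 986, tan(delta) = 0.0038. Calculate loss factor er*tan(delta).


Loss = 986 * 0.0038 = 3.747

3.747


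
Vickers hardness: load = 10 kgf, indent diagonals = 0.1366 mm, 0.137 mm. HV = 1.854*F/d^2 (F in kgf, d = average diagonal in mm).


d_avg = (0.1366+0.137)/2 = 0.1368 mm
HV = 1.854*10/0.1368^2 = 991

991


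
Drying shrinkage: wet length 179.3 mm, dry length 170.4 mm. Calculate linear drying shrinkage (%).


DS = (179.3 - 170.4) / 179.3 * 100 = 4.96%

4.96


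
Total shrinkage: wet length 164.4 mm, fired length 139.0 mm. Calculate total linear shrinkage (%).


TS = (164.4 - 139.0) / 164.4 * 100 = 15.45%

15.45


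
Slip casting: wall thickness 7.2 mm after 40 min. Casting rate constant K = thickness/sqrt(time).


K = 7.2 / sqrt(40) = 7.2 / 6.3246 = 1.138 mm/min^0.5

1.138


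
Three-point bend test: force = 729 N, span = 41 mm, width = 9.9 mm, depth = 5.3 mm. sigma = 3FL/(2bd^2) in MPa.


sigma = 3*729*41/(2*9.9*5.3^2) = 161.2 MPa

161.2


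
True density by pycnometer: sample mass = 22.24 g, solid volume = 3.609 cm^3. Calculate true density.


TD = 22.24 / 3.609 = 6.162 g/cm^3

6.162


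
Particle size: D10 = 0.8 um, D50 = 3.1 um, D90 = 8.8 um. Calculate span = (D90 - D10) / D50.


Span = (8.8 - 0.8) / 3.1 = 8.0 / 3.1 = 2.581

2.581


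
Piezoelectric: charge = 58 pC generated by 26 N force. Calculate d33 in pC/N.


d33 = 58 / 26 = 2.2 pC/N

2.2


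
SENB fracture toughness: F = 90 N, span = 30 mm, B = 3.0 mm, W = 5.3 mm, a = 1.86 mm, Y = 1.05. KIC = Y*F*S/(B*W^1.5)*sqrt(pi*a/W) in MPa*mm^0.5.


KIC = 1.05*90*30/(3.0*5.3^1.5)*sqrt(pi*1.86/5.3) = 81.32

81.32


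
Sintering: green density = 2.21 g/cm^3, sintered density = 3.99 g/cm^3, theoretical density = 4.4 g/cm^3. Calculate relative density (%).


Relative = 3.99 / 4.4 * 100 = 90.7%

90.7


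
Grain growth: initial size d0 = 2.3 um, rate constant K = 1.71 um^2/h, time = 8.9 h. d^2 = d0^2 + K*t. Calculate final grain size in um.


d^2 = 2.3^2 + 1.71*8.9 = 20.509
d = sqrt(20.509) = 4.53 um

4.53


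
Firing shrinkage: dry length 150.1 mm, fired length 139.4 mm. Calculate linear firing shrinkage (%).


FS = (150.1 - 139.4) / 150.1 * 100 = 7.13%

7.13


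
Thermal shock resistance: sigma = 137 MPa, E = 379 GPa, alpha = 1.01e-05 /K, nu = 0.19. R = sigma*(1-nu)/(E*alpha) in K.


R = 137*(1-0.19)/(379*1000*1.01e-05) = 29 K

29


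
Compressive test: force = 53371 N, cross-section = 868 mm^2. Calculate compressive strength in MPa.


CS = 53371 / 868 = 61.5 MPa

61.5


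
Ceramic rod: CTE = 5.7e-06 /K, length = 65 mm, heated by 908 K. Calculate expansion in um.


dL = 5.7e-06 * 65 * 908 * 1000 = 336.414 um

336.414


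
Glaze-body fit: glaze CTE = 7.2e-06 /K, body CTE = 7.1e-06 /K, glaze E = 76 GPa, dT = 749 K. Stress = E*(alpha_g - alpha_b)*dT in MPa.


Stress = 76*1000*(7.2e-06 - 7.1e-06)*749 = 5.7 MPa

5.7


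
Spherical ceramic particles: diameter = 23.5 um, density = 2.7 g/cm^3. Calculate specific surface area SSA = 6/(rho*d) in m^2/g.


SSA = 6 / (2.7 * 23.5) = 0.095 m^2/g

0.095


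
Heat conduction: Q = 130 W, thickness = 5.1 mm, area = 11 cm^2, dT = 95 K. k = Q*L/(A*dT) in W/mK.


k = 130*5.1/1000/(11/10000*95) = 6.34 W/mK

6.34


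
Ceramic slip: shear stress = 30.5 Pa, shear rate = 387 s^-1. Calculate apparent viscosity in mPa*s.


eta = tau/gamma * 1000 = 30.5/387 * 1000 = 78.8 mPa*s

78.8


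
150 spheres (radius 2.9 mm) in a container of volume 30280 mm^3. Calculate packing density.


V_sphere = 4/3*pi*2.9^3 = 102.1604 mm^3
Total V = 150*102.1604 = 15324.06 mm^3
PD = 15324.06 / 30280 = 0.506

0.506


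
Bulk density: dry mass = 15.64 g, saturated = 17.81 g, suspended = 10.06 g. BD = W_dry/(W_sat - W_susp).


BD = 15.64 / (17.81 - 10.06) = 15.64 / 7.75 = 2.018 g/cm^3

2.018


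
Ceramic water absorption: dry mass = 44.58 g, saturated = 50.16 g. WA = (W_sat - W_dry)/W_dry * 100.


WA = (50.16 - 44.58) / 44.58 * 100 = 12.52%

12.52


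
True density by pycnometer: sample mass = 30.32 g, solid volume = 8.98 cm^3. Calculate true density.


TD = 30.32 / 8.98 = 3.376 g/cm^3

3.376


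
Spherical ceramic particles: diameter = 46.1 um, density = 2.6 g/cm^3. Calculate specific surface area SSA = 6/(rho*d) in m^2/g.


SSA = 6 / (2.6 * 46.1) = 0.05 m^2/g

0.05


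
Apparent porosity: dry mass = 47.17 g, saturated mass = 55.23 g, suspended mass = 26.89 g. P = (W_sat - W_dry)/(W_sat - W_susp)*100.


P = (55.23 - 47.17) / (55.23 - 26.89) * 100 = 8.06 / 28.34 * 100 = 28.4%

28.4


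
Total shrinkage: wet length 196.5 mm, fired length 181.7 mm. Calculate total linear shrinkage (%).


TS = (196.5 - 181.7) / 196.5 * 100 = 7.53%

7.53


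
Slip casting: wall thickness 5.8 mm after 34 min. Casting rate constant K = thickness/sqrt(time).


K = 5.8 / sqrt(34) = 5.8 / 5.831 = 0.995 mm/min^0.5

0.995


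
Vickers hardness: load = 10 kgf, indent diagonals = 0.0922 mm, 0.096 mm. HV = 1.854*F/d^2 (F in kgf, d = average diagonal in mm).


d_avg = (0.0922+0.096)/2 = 0.0941 mm
HV = 1.854*10/0.0941^2 = 2094

2094


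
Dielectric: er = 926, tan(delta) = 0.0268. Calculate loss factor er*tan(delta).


Loss = 926 * 0.0268 = 24.817

24.817


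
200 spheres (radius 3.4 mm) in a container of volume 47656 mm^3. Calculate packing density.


V_sphere = 4/3*pi*3.4^3 = 164.6362 mm^3
Total V = 200*164.6362 = 32927.24 mm^3
PD = 32927.24 / 47656 = 0.691

0.691


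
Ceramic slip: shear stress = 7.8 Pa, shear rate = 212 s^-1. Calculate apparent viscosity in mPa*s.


eta = tau/gamma * 1000 = 7.8/212 * 1000 = 36.8 mPa*s

36.8


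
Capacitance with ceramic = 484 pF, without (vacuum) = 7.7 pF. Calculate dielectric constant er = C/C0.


er = 484 / 7.7 = 62.86

62.86


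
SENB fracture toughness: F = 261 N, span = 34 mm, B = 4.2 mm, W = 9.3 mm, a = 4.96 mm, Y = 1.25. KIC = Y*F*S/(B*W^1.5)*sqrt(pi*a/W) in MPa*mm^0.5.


KIC = 1.25*261*34/(4.2*9.3^1.5)*sqrt(pi*4.96/9.3) = 120.54

120.54


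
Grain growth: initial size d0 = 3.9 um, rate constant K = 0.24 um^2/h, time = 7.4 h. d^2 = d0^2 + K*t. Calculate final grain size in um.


d^2 = 3.9^2 + 0.24*7.4 = 16.986
d = sqrt(16.986) = 4.12 um

4.12


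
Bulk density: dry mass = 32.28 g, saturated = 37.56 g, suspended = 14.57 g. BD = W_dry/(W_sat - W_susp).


BD = 32.28 / (37.56 - 14.57) = 32.28 / 22.99 = 1.404 g/cm^3

1.404


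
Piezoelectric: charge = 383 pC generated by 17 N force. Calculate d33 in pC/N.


d33 = 383 / 17 = 22.5 pC/N

22.5


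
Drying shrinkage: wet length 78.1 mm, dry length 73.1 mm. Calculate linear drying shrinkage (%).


DS = (78.1 - 73.1) / 78.1 * 100 = 6.4%

6.4


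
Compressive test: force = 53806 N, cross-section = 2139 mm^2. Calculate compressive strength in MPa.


CS = 53806 / 2139 = 25.2 MPa

25.2


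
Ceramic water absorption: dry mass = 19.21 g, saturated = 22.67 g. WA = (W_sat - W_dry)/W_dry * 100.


WA = (22.67 - 19.21) / 19.21 * 100 = 18.01%

18.01


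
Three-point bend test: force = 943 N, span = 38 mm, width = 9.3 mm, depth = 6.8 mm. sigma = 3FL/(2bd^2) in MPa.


sigma = 3*943*38/(2*9.3*6.8^2) = 125.0 MPa

125.0


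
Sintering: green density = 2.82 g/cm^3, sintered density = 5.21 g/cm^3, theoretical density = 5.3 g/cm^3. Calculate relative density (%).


Relative = 5.21 / 5.3 * 100 = 98.3%

98.3


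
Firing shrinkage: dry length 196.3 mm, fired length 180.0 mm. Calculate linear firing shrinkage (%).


FS = (196.3 - 180.0) / 196.3 * 100 = 8.3%

8.3


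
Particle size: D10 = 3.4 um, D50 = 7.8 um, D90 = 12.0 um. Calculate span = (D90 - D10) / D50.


Span = (12.0 - 3.4) / 7.8 = 8.6 / 7.8 = 1.103

1.103


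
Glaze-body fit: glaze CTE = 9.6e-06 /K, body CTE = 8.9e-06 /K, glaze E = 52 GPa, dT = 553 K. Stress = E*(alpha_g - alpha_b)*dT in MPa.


Stress = 52*1000*(9.6e-06 - 8.9e-06)*553 = 20.1 MPa

20.1


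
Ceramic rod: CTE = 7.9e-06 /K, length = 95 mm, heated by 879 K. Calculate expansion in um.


dL = 7.9e-06 * 95 * 879 * 1000 = 659.69 um

659.69


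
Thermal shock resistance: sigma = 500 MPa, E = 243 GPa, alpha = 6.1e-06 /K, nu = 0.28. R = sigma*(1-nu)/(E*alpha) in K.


R = 500*(1-0.28)/(243*1000*6.1e-06) = 243 K

243


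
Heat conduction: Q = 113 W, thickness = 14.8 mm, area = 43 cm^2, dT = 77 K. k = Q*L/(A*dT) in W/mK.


k = 113*14.8/1000/(43/10000*77) = 5.05 W/mK

5.05


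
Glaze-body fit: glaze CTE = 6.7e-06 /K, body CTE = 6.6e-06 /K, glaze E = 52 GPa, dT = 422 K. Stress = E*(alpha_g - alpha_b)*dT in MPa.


Stress = 52*1000*(6.7e-06 - 6.6e-06)*422 = 2.2 MPa

2.2


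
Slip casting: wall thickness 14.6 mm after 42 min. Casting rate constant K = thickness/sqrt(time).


K = 14.6 / sqrt(42) = 14.6 / 6.4807 = 2.253 mm/min^0.5

2.253


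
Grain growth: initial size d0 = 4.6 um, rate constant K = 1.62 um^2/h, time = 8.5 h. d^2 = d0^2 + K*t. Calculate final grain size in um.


d^2 = 4.6^2 + 1.62*8.5 = 34.93
d = sqrt(34.93) = 5.91 um

5.91


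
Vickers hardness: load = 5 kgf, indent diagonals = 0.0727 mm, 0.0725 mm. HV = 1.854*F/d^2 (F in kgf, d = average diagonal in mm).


d_avg = (0.0727+0.0725)/2 = 0.0726 mm
HV = 1.854*5/0.0726^2 = 1759

1759


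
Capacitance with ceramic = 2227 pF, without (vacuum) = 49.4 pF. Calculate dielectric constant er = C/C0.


er = 2227 / 49.4 = 45.08

45.08


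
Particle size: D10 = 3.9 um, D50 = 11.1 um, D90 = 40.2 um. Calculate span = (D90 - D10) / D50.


Span = (40.2 - 3.9) / 11.1 = 36.3 / 11.1 = 3.27

3.27


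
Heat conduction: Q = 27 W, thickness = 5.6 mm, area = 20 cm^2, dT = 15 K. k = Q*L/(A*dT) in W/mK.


k = 27*5.6/1000/(20/10000*15) = 5.04 W/mK

5.04


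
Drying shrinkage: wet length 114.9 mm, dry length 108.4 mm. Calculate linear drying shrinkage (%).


DS = (114.9 - 108.4) / 114.9 * 100 = 5.66%

5.66


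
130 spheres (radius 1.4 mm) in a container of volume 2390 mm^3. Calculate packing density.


V_sphere = 4/3*pi*1.4^3 = 11.494 mm^3
Total V = 130*11.494 = 1494.22 mm^3
PD = 1494.22 / 2390 = 0.625

0.625


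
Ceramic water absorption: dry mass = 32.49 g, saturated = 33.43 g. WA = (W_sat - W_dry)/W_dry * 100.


WA = (33.43 - 32.49) / 32.49 * 100 = 2.89%

2.89


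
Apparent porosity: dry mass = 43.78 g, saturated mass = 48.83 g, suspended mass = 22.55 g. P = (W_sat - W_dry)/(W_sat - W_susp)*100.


P = (48.83 - 43.78) / (48.83 - 22.55) * 100 = 5.05 / 26.28 * 100 = 19.2%

19.2


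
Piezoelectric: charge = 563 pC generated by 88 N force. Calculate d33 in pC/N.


d33 = 563 / 88 = 6.4 pC/N

6.4


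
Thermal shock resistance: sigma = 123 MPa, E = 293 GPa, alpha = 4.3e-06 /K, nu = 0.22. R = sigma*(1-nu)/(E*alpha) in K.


R = 123*(1-0.22)/(293*1000*4.3e-06) = 76 K

76


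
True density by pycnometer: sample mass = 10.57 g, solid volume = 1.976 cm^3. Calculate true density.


TD = 10.57 / 1.976 = 5.349 g/cm^3

5.349


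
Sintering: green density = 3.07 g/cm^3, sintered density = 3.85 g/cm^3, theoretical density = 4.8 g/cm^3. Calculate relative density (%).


Relative = 3.85 / 4.8 * 100 = 80.2%

80.2


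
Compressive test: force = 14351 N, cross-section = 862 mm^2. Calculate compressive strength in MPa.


CS = 14351 / 862 = 16.6 MPa

16.6


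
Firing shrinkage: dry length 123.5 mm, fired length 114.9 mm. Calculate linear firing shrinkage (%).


FS = (123.5 - 114.9) / 123.5 * 100 = 6.96%

6.96


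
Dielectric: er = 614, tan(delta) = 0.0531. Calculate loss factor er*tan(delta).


Loss = 614 * 0.0531 = 32.603

32.603


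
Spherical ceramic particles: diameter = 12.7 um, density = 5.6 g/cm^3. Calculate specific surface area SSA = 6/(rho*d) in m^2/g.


SSA = 6 / (5.6 * 12.7) = 0.084 m^2/g

0.084


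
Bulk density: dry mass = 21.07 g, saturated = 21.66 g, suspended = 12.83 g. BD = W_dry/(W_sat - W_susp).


BD = 21.07 / (21.66 - 12.83) = 21.07 / 8.83 = 2.386 g/cm^3

2.386


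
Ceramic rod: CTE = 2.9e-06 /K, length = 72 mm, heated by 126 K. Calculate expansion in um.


dL = 2.9e-06 * 72 * 126 * 1000 = 26.309 um

26.309


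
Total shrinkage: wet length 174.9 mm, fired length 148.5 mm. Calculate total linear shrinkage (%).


TS = (174.9 - 148.5) / 174.9 * 100 = 15.09%

15.09


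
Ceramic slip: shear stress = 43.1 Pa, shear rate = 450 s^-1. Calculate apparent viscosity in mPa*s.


eta = tau/gamma * 1000 = 43.1/450 * 1000 = 95.8 mPa*s

95.8
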